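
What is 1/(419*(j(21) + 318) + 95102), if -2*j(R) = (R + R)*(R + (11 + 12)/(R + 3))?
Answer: 8/281061 ≈ 2.8464e-5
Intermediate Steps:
j(R) = -R*(R + 23/(3 + R)) (j(R) = -(R + R)*(R + (11 + 12)/(R + 3))/2 = -2*R*(R + 23/(3 + R))/2 = -R*(R + 23/(3 + R)))
1/(419*(j(21) + 318) + 95102) = 1/(419*(-1*21*(23 + 21² + 3*21)/(3 + 21) + 318) + 95102) = 1/(419*(-1*21*(23 + 441 + 63)/24 + 318) + 95102) = 1/(419*(-1*21*1/24*527 + 318) + 95102) = 1/(419*(-3689/8 + 318) + 95102) = 1/(419*(-1145/8) + 95102) = 1/(-479755/8 + 95102) = 1/(281061/8) = 8/281061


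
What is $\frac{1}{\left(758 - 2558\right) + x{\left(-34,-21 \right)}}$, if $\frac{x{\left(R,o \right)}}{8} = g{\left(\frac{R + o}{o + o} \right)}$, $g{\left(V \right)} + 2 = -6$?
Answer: $- \frac{1}{1864} \approx -0.00053648$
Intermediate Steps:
$g{\left(V \right)} = -8$ ($g{\left(V \right)} = -2 - 6 = -8$)
$x{\left(R,o \right)} = -64$ ($x{\left(R,o \right)} = 8 \left(-8\right) = -64$)
$\frac{1}{\left(758 - 2558\right) + x{\left(-34,-21 \right)}} = \frac{1}{\left(758 - 2558\right) - 64} = \frac{1}{-1800 - 64} = \frac{1}{-1864} = - \frac{1}{1864}$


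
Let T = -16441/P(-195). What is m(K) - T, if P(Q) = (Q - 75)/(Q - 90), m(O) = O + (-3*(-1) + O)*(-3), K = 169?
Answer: 306133/18 ≈ 17007.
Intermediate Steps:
m(O) = -9 - 2*O (m(O) = O + (3 + O)*(-3) = O + (-9 - 3*O) = -9 - 2*O)
P(Q) = (-75 + Q)/(-90 + Q)
T = -312379/18 (T = -16441*(-90 - 195)/(-75 - 195) = -16441/(-270/(-285)) = -16441/((-1/285*(-270))) = -16441/18/19 = -16441*19/18 = -312379/18 ≈ -17354.)
m(K) - T = (-9 - 2*169) - 1*(-312379/18) = (-9 - 338) + 312379/18 = -347 + 312379/18 = 306133/18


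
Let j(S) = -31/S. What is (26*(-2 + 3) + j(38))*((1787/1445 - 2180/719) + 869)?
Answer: 431122111068/19740145 ≈ 21840.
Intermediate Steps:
(26*(-2 + 3) + j(38))*((1787/1445 - 2180/719) + 869) = (26*(-2 + 3) - 31/38)*((1787/1445 - 2180/719) + 869) = (26*1 - 31*1/38)*((1787*(1/1445) - 2180*1/719) + 869) = (26 - 31/38)*((1787/1445 - 2180/719) + 869) = 957*(-1865247/1038955 + 869)/38 = (957/38)*(900986648/1038955) = 431122111068/19740145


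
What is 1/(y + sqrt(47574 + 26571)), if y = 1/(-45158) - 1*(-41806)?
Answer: 85252674919826/3563922125992514629 - 2039244964*sqrt(74145)/3563922125992514629 ≈ 2.3765e-5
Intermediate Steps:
y = 1887875347/45158 (y = -1/45158 + 41806 = 1887875347/45158 ≈ 41806.)
1/(y + sqrt(47574 + 26571)) = 1/(1887875347/45158 + sqrt(47574 + 26571)) = 1/(1887875347/45158 + sqrt(74145))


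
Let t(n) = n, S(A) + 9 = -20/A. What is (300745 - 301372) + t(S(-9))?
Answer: -5704/9 ≈ -633.78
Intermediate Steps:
S(A) = -9 - 20/A
(300745 - 301372) + t(S(-9)) = (300745 - 301372) + (-9 - 20/(-9)) = -627 + (-9 - 20*(-⅑)) = -627 + (-9 + 20/9) = -627 - 61/9 = -5704/9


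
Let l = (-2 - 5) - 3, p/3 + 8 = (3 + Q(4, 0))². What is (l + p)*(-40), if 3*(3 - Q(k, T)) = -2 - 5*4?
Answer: -59920/3 ≈ -19973.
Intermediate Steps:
Q(k, T) = 31/3 (Q(k, T) = 3 - (-2 - 5*4)/3 = 3 - (-2 - 20)/3 = 3 - ⅓*(-22) = 3 + 22/3 = 31/3)
p = 1528/3 (p = -24 + 3*(3 + 31/3)² = -24 + 3*(40/3)² = -24 + 3*(1600/9) = -24 + 1600/3 = 1528/3 ≈ 509.33)
l = -10 (l = -7 - 3 = -10)
(l + p)*(-40) = (-10 + 1528/3)*(-40) = (1498/3)*(-40) = -59920/3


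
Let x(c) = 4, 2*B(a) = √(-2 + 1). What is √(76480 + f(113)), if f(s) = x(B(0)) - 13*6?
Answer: √76406 ≈ 276.42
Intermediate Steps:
B(a) = I/2 (B(a) = √(-2 + 1)/2 = √(-1)/2 = I/2)
f(s) = -74 (f(s) = 4 - 13*6 = 4 - 78 = -74)
√(76480 + f(113)) = √(76480 - 74) = √76406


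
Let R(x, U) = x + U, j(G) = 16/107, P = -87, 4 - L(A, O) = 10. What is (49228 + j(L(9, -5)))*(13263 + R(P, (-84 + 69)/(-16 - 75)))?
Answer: 6315790277772/9737 ≈ 6.4864e+8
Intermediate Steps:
L(A, O) = -6 (L(A, O) = 4 - 1*10 = 4 - 10 = -6)
j(G) = 16/107 (j(G) = 16*(1/107) = 16/107)
R(x, U) = U + x
(49228 + j(L(9, -5)))*(13263 + R(P, (-84 + 69)/(-16 - 75))) = (49228 + 16/107)*(13263 + ((-84 + 69)/(-16 - 75) - 87)) = 5267412*(13263 + (-15/(-91) - 87))/107 = 5267412*(13263 + (-15*(-1/91) - 87))/107 = 5267412*(13263 + (15/91 - 87))/107 = 5267412*(13263 - 7902/91)/107 = (5267412/107)*(1199031/91) = 6315790277772/9737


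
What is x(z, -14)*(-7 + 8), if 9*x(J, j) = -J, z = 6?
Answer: -2/3 ≈ -0.66667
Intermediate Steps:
x(J, j) = -J/9 (x(J, j) = (-J)/9 = -J/9)
x(z, -14)*(-7 + 8) = (-1/9*6)*(-7 + 8) = -2/3*1 = -2/3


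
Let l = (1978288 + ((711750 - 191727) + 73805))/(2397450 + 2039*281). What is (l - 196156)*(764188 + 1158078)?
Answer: -1120029383091869008/2970409 ≈ -3.7706e+11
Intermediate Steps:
l = 2572116/2970409 (l = (1978288 + (520023 + 73805))/(2397450 + 572959) = (1978288 + 593828)/2970409 = 2572116*(1/2970409) = 2572116/2970409 ≈ 0.86591)
(l - 196156)*(764188 + 1158078) = (2572116/2970409 - 196156)*(764188 + 1158078) = -582660975688/2970409*1922266 = -1120029383091869008/2970409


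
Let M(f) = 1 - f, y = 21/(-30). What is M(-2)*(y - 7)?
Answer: -231/10 ≈ -23.100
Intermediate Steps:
y = -7/10 (y = 21*(-1/30) = -7/10 ≈ -0.70000)
M(-2)*(y - 7) = (1 - 1*(-2))*(-7/10 - 7) = (1 + 2)*(-77/10) = 3*(-77/10) = -231/10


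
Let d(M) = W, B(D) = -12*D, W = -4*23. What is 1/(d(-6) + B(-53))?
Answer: 1/544 ≈ 0.0018382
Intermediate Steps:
W = -92
d(M) = -92
1/(d(-6) + B(-53)) = 1/(-92 - 12*(-53)) = 1/(-92 + 636) = 1/544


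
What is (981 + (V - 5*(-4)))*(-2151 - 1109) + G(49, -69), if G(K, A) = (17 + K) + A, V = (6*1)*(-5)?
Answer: -3165463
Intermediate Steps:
V = -30 (V = 6*(-5) = -30)
G(K, A) = 17 + A + K
(981 + (V - 5*(-4)))*(-2151 - 1109) + G(49, -69) = (981 + (-30 - 5*(-4)))*(-2151 - 1109) + (17 - 69 + 49) = (981 + (-30 + 20))*(-3260) - 3 = (981 - 10)*(-3260) - 3 = 971*(-3260) - 3 = -3165460 - 3 = -3165463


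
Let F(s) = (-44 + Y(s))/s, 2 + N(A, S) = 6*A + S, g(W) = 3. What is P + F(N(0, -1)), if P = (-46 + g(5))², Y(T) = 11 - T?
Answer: 1859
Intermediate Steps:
N(A, S) = -2 + S + 6*A (N(A, S) = -2 + (6*A + S) = -2 + (S + 6*A) = -2 + S + 6*A)
F(s) = (-33 - s)/s (F(s) = (-44 + (11 - s))/s = (-33 - s)/s)
P = 1849 (P = (-46 + 3)² = (-43)² = 1849)
P + F(N(0, -1)) = 1849 + (-33 - (-2 - 1 + 6*0))/(-2 - 1 + 6*0) = 1849 + (-33 - (-2 - 1 + 0))/(-2 - 1 + 0) = 1849 + (-33 - 1*(-3))/(-3) = 1849 - (-33 + 3)/3 = 1849 - ⅓*(-30) = 1849 + 10 = 1859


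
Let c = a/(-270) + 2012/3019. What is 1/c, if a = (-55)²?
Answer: -163026/1717847 ≈ -0.094901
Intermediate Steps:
a = 3025
c = -1717847/163026 (c = 3025/(-270) + 2012/3019 = 3025*(-1/270) + 2012*(1/3019) = -605/54 + 2012/3019 = -1717847/163026 ≈ -10.537)
1/c = 1/(-1717847/163026) = -163026/1717847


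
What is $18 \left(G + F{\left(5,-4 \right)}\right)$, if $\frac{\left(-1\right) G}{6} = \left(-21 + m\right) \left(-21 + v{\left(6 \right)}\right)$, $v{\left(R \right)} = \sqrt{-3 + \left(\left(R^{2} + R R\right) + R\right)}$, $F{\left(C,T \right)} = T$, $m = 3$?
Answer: $-40896 + 9720 \sqrt{3} \approx -24060.0$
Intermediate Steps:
$v{\left(R \right)} = \sqrt{-3 + R + 2 R^{2}}$ ($v{\left(R \right)} = \sqrt{-3 + \left(\left(R^{2} + R^{2}\right) + R\right)} = \sqrt{-3 + \left(2 R^{2} + R\right)} = \sqrt{-3 + \left(R + 2 R^{2}\right)} = \sqrt{-3 + R + 2 R^{2}}$)
$G = -2268 + 540 \sqrt{3}$ ($G = - 6 \left(-21 + 3\right) \left(-21 + \sqrt{-3 + 6 + 2 \cdot 6^{2}}\right) = - 6 \left(- 18 \left(-21 + \sqrt{-3 + 6 + 2 \cdot 36}\right)\right) = - 6 \left(- 18 \left(-21 + \sqrt{-3 + 6 + 72}\right)\right) = - 6 \left(- 18 \left(-21 + \sqrt{75}\right)\right) = - 6 \left(- 18 \left(-21 + 5 \sqrt{3}\right)\right) = - 6 \left(378 - 90 \sqrt{3}\right) = -2268 + 540 \sqrt{3} \approx -1332.7$)
$18 \left(G + F{\left(5,-4 \right)}\right) = 18 \left(\left(-2268 + 540 \sqrt{3}\right) - 4\right) = 18 \left(-2272 + 540 \sqrt{3}\right) = -40896 + 9720 \sqrt{3}$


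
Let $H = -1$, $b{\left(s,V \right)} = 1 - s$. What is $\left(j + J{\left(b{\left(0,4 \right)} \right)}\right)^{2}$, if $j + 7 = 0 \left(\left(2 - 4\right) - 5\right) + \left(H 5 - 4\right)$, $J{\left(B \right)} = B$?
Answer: $225$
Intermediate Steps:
$j = -16$ ($j = -7 + \left(0 \left(\left(2 - 4\right) - 5\right) - 9\right) = -7 - \left(9 + 0 \left(-2 - 5\right)\right) = -7 + \left(0 \left(-7\right) - 9\right) = -7 + \left(0 - 9\right) = -7 - 9 = -16$)
$\left(j + J{\left(b{\left(0,4 \right)} \right)}\right)^{2} = \left(-16 + \left(1 - 0\right)\right)^{2} = \left(-16 + \left(1 + 0\right)\right)^{2} = \left(-16 + 1\right)^{2} = \left(-15\right)^{2} = 225$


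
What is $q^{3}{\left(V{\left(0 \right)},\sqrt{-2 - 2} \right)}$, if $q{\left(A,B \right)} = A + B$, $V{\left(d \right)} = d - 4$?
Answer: $-16 + 88 i \approx -16.0 + 88.0 i$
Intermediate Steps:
$V{\left(d \right)} = -4 + d$
$q^{3}{\left(V{\left(0 \right)},\sqrt{-2 - 2} \right)} = \left(\left(-4 + 0\right) + \sqrt{-2 - 2}\right)^{3} = \left(-4 + \sqrt{-4}\right)^{3} = \left(-4 + 2 i\right)^{3}$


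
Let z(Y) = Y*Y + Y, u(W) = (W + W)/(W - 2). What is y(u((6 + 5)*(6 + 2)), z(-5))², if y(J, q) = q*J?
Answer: 3097600/1849 ≈ 1675.3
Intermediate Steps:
u(W) = 2*W/(-2 + W) (u(W) = (2*W)/(-2 + W) = 2*W/(-2 + W))
z(Y) = Y + Y² (z(Y) = Y² + Y = Y + Y²)
y(J, q) = J*q
y(u((6 + 5)*(6 + 2)), z(-5))² = ((2*((6 + 5)*(6 + 2))/(-2 + (6 + 5)*(6 + 2)))*(-5*(1 - 5)))² = ((2*(11*8)/(-2 + 11*8))*(-5*(-4)))² = ((2*88/(-2 + 88))*20)² = ((2*88/86)*20)² = ((2*88*(1/86))*20)² = ((88/43)*20)² = (1760/43)² = 3097600/1849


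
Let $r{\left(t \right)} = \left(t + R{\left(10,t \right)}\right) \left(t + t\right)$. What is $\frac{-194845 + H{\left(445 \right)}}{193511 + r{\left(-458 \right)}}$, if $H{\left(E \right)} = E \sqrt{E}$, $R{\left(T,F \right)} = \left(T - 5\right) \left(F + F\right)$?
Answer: $- \frac{194845}{4808319} + \frac{445 \sqrt{445}}{4808319} \approx -0.03857$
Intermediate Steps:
$R{\left(T,F \right)} = 2 F \left(-5 + T\right)$ ($R{\left(T,F \right)} = \left(-5 + T\right) 2 F = 2 F \left(-5 + T\right)$)
$H{\left(E \right)} = E^{\frac{3}{2}}$
$r{\left(t \right)} = 22 t^{2}$ ($r{\left(t \right)} = \left(t + 2 t \left(-5 + 10\right)\right) \left(t + t\right) = \left(t + 2 t 5\right) 2 t = \left(t + 10 t\right) 2 t = 11 t 2 t = 22 t^{2}$)
$\frac{-194845 + H{\left(445 \right)}}{193511 + r{\left(-458 \right)}} = \frac{-194845 + 445^{\frac{3}{2}}}{193511 + 22 \left(-458\right)^{2}} = \frac{-194845 + 445 \sqrt{445}}{193511 + 22 \cdot 209764} = \frac{-194845 + 445 \sqrt{445}}{193511 + 4614808} = \frac{-194845 + 445 \sqrt{445}}{4808319} = \left(-194845 + 445 \sqrt{445}\right) \frac{1}{4808319} = - \frac{194845}{4808319} + \frac{445 \sqrt{445}}{4808319}$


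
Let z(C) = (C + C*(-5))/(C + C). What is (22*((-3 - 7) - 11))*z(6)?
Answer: 924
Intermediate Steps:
z(C) = -2 (z(C) = (C - 5*C)/((2*C)) = (-4*C)*(1/(2*C)) = -2)
(22*((-3 - 7) - 11))*z(6) = (22*((-3 - 7) - 11))*(-2) = (22*(-10 - 11))*(-2) = (22*(-21))*(-2) = -462*(-2) = 924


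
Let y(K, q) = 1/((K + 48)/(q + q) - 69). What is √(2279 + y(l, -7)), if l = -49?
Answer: √2122248265/965 ≈ 47.739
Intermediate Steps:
y(K, q) = 1/(-69 + (48 + K)/(2*q)) (y(K, q) = 1/((48 + K)/((2*q)) - 69) = 1/((48 + K)*(1/(2*q)) - 69) = 1/((48 + K)/(2*q) - 69) = 1/(-69 + (48 + K)/(2*q)))
√(2279 + y(l, -7)) = √(2279 + 2*(-7)/(48 - 49 - 138*(-7))) = √(2279 + 2*(-7)/(48 - 49 + 966)) = √(2279 + 2*(-7)/965) = √(2279 + 2*(-7)*(1/965)) = √(2279 - 14/965) = √(2199221/965) = √2122248265/965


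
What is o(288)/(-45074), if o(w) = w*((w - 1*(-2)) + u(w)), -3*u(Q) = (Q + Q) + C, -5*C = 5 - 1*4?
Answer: -70608/112685 ≈ -0.62660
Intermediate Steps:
C = -⅕ (C = -(5 - 1*4)/5 = -(5 - 4)/5 = -⅕*1 = -⅕ ≈ -0.20000)
u(Q) = 1/15 - 2*Q/3 (u(Q) = -((Q + Q) - ⅕)/3 = -(2*Q - ⅕)/3 = -(-⅕ + 2*Q)/3 = 1/15 - 2*Q/3)
o(w) = w*(31/15 + w/3) (o(w) = w*((w - 1*(-2)) + (1/15 - 2*w/3)) = w*((w + 2) + (1/15 - 2*w/3)) = w*((2 + w) + (1/15 - 2*w/3)) = w*(31/15 + w/3))
o(288)/(-45074) = ((1/15)*288*(31 + 5*288))/(-45074) = ((1/15)*288*(31 + 1440))*(-1/45074) = ((1/15)*288*1471)*(-1/45074) = (141216/5)*(-1/45074) = -70608/112685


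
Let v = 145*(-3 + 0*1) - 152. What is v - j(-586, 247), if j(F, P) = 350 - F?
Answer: -1523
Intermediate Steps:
v = -587 (v = 145*(-3 + 0) - 152 = 145*(-3) - 152 = -435 - 152 = -587)
v - j(-586, 247) = -587 - (350 - 1*(-586)) = -587 - (350 + 586) = -587 - 1*936 = -587 - 936 = -1523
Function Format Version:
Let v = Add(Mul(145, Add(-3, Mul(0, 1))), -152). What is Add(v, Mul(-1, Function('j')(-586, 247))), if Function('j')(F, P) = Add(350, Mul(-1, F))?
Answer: -1523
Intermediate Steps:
v = -587 (v = Add(Mul(145, Add(-3, 0)), -152) = Add(Mul(145, -3), -152) = Add(-435, -152) = -587)
Add(v, Mul(-1, Function('j')(-586, 247))) = Add(-587, Mul(-1, Add(350, Mul(-1, -586)))) = Add(-587, Mul(-1, Add(350, 586))) = Add(-587, Mul(-1, 936)) = Add(-587, -936) = -1523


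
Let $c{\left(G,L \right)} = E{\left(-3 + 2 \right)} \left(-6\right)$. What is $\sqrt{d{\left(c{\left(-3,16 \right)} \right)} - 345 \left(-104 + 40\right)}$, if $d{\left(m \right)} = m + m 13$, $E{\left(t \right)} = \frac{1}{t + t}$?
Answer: $3 \sqrt{2458} \approx 148.73$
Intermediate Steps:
$E{\left(t \right)} = \frac{1}{2 t}$
$c{\left(G,L \right)} = 3$ ($c{\left(G,L \right)} = \frac{1}{2 \left(-3 + 2\right)} \left(-6\right) = \frac{1}{2 \left(-1\right)} \left(-6\right) = \frac{1}{2} \left(-1\right) \left(-6\right) = \left(- \frac{1}{2}\right) \left(-6\right) = 3$)
$d{\left(m \right)} = 14 m$ ($d{\left(m \right)} = m + 13 m = 14 m$)
$\sqrt{d{\left(c{\left(-3,16 \right)} \right)} - 345 \left(-104 + 40\right)} = \sqrt{14 \cdot 3 - 345 \left(-104 + 40\right)} = \sqrt{42 - -22080} = \sqrt{42 + 22080} = \sqrt{22122} = 3 \sqrt{2458}$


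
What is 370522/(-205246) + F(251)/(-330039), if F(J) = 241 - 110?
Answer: -61156798792/33869592297 ≈ -1.8057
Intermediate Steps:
F(J) = 131
370522/(-205246) + F(251)/(-330039) = 370522/(-205246) + 131/(-330039) = 370522*(-1/205246) + 131*(-1/330039) = -185261/102623 - 131/330039 = -61156798792/33869592297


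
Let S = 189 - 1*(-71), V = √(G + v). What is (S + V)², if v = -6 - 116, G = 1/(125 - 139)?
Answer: (3640 + I*√23926)²/196 ≈ 67478.0 + 5745.3*I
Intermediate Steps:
G = -1/14 (G = 1/(-14) = -1/14 ≈ -0.071429)
v = -122
V = I*√23926/14 (V = √(-1/14 - 122) = √(-1709/14) = I*√23926/14 ≈ 11.049*I)
S = 260 (S = 189 + 71 = 260)
(S + V)² = (260 + I*√23926/14)²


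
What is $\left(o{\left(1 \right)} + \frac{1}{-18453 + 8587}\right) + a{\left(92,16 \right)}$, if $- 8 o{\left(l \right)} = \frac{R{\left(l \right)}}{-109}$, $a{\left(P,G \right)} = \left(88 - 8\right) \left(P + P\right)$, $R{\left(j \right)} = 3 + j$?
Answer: $\frac{7914902252}{537697} \approx 14720.0$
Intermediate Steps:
$a{\left(P,G \right)} = 160 P$ ($a{\left(P,G \right)} = 80 \cdot 2 P = 160 P$)
$o{\left(l \right)} = \frac{3}{872} + \frac{l}{872}$ ($o{\left(l \right)} = - \frac{\left(3 + l\right) \frac{1}{-109}}{8} = - \frac{\left(3 + l\right) \left(- \frac{1}{109}\right)}{8} = - \frac{- \frac{3}{109} - \frac{l}{109}}{8} = \frac{3}{872} + \frac{l}{872}$)
$\left(o{\left(1 \right)} + \frac{1}{-18453 + 8587}\right) + a{\left(92,16 \right)} = \left(\left(\frac{3}{872} + \frac{1}{872} \cdot 1\right) + \frac{1}{-18453 + 8587}\right) + 160 \cdot 92 = \left(\left(\frac{3}{872} + \frac{1}{872}\right) + \frac{1}{-9866}\right) + 14720 = \left(\frac{1}{218} - \frac{1}{9866}\right) + 14720 = \frac{2412}{537697} + 14720 = \frac{7914902252}{537697}$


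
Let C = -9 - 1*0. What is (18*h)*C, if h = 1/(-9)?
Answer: 18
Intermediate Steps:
h = -⅑ ≈ -0.11111
C = -9 (C = -9 + 0 = -9)
(18*h)*C = (18*(-⅑))*(-9) = -2*(-9) = 18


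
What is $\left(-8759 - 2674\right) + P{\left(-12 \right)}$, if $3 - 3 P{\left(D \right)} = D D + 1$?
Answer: $- \frac{34441}{3} \approx -11480.0$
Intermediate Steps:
$P{\left(D \right)} = \frac{2}{3} - \frac{D^{2}}{3}$ ($P{\left(D \right)} = 1 - \frac{D D + 1}{3} = 1 - \frac{D^{2} + 1}{3} = 1 - \frac{1 + D^{2}}{3} = 1 - \left(\frac{1}{3} + \frac{D^{2}}{3}\right) = \frac{2}{3} - \frac{D^{2}}{3}$)
$\left(-8759 - 2674\right) + P{\left(-12 \right)} = \left(-8759 - 2674\right) + \left(\frac{2}{3} - \frac{\left(-12\right)^{2}}{3}\right) = -11433 + \left(\frac{2}{3} - 48\right) = -11433 - \frac{142}{3} = - \frac{34441}{3}$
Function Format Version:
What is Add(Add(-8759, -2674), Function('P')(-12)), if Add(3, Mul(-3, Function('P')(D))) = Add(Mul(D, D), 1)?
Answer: Rational(-34441, 3) ≈ -11480.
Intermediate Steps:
Function('P')(D) = Add(Rational(2, 3), Mul(Rational(-1, 3), Pow(D, 2))) (Function('P')(D) = Add(1, Mul(Rational(-1, 3), Add(Mul(D, D), 1))) = Add(1, Mul(Rational(-1, 3), Add(Pow(D, 2), 1))) = Add(1, Mul(Rational(-1, 3), Add(1, Pow(D, 2)))) = Add(1, Add(Rational(-1, 3), Mul(Rational(-1, 3), Pow(D, 2)))) = Add(Rational(2, 3), Mul(Rational(-1, 3), Pow(D, 2))))
Add(Add(-8759, -2674), Function('P')(-12)) = Add(Add(-8759, -2674), Add(Rational(2, 3), Mul(Rational(-1, 3), Pow(-12, 2)))) = Add(-11433, Add(Rational(2, 3), Mul(Rational(-1, 3), 144))) = Add(-11433, Add(Rational(2, 3), -48)) = Add(-11433, Rational(-142, 3)) = Rational(-34441, 3)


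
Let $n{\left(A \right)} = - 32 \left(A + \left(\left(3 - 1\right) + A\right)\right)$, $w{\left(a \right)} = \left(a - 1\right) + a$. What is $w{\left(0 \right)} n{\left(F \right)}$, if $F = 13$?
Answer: $896$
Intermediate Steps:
$w{\left(a \right)} = -1 + 2 a$ ($w{\left(a \right)} = \left(-1 + a\right) + a = -1 + 2 a$)
$n{\left(A \right)} = -64 - 64 A$ ($n{\left(A \right)} = - 32 \left(A + \left(2 + A\right)\right) = - 32 \left(2 + 2 A\right) = -64 - 64 A$)
$w{\left(0 \right)} n{\left(F \right)} = \left(-1 + 2 \cdot 0\right) \left(-64 - 832\right) = \left(-1 + 0\right) \left(-64 - 832\right) = \left(-1\right) \left(-896\right) = 896$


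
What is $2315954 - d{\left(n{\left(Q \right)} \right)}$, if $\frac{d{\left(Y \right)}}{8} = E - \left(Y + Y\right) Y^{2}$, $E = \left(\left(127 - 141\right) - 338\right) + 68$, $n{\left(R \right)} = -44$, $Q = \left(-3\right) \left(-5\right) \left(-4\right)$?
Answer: $955282$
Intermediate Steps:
$Q = -60$ ($Q = 15 \left(-4\right) = -60$)
$E = -284$ ($E = \left(\left(127 - 141\right) - 338\right) + 68 = \left(-14 - 338\right) + 68 = -352 + 68 = -284$)
$d{\left(Y \right)} = -2272 - 16 Y^{3}$ ($d{\left(Y \right)} = 8 \left(-284 - \left(Y + Y\right) Y^{2}\right) = 8 \left(-284 - 2 Y Y^{2}\right) = 8 \left(-284 - 2 Y^{3}\right) = -2272 - 16 Y^{3}$)
$2315954 - d{\left(n{\left(Q \right)} \right)} = 2315954 - \left(-2272 - 16 \left(-44\right)^{3}\right) = 2315954 - \left(-2272 - -1362944\right) = 2315954 - \left(-2272 + 1362944\right) = 2315954 - 1360672 = 955282$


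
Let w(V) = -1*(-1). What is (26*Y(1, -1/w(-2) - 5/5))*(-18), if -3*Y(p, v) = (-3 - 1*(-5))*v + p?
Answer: -468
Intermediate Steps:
w(V) = 1
Y(p, v) = -2*v/3 - p/3 (Y(p, v) = -((-3 - 1*(-5))*v + p)/3 = -((-3 + 5)*v + p)/3 = -(2*v + p)/3 = -(p + 2*v)/3 = -2*v/3 - p/3)
(26*Y(1, -1/w(-2) - 5/5))*(-18) = (26*(-2*(-1/1 - 5/5)/3 - 1/3*1))*(-18) = (26*(-2*(-1*1 - 5*1/5)/3 - 1/3))*(-18) = (26*(-2*(-1 - 1)/3 - 1/3))*(-18) = (26*(-2/3*(-2) - 1/3))*(-18) = (26*(4/3 - 1/3))*(-18) = (26*1)*(-18) = 26*(-18) = -468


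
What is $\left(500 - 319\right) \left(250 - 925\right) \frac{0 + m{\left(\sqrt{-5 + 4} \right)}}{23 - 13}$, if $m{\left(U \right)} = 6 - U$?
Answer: $-73305 + \frac{24435 i}{2} \approx -73305.0 + 12218.0 i$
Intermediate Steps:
$\left(500 - 319\right) \left(250 - 925\right) \frac{0 + m{\left(\sqrt{-5 + 4} \right)}}{23 - 13} = \left(500 - 319\right) \left(250 - 925\right) \frac{0 + \left(6 - \sqrt{-5 + 4}\right)}{23 - 13} = 181 \left(-675\right) \frac{0 + \left(6 - \sqrt{-1}\right)}{10} = - 122175 \left(0 + \left(6 - i\right)\right) \frac{1}{10} = - 122175 \left(6 - i\right) \frac{1}{10} = - 122175 \left(\frac{3}{5} - \frac{i}{10}\right) = -73305 + \frac{24435 i}{2}$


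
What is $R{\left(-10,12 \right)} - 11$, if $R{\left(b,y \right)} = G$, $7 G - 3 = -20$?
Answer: $- \frac{94}{7} \approx -13.429$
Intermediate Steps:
$G = - \frac{17}{7}$ ($G = \frac{3}{7} + \frac{1}{7} \left(-20\right) = \frac{3}{7} - \frac{20}{7} = - \frac{17}{7} \approx -2.4286$)
$R{\left(b,y \right)} = - \frac{17}{7}$
$R{\left(-10,12 \right)} - 11 = - \frac{17}{7} - 11 = - \frac{94}{7}$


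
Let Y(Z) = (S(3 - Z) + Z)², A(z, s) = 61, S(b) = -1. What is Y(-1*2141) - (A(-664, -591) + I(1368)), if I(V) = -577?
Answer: 4588680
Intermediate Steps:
Y(Z) = (-1 + Z)²
Y(-1*2141) - (A(-664, -591) + I(1368)) = (-1 - 1*2141)² - (61 - 577) = (-1 - 2141)² - 1*(-516) = (-2142)² + 516 = 4588164 + 516 = 4588680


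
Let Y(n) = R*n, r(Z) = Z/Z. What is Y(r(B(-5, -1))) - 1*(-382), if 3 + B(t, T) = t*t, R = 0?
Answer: 382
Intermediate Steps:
B(t, T) = -3 + t² (B(t, T) = -3 + t*t = -3 + t²)
r(Z) = 1
Y(n) = 0 (Y(n) = 0*n = 0)
Y(r(B(-5, -1))) - 1*(-382) = 0 - 1*(-382) = 0 + 382 = 382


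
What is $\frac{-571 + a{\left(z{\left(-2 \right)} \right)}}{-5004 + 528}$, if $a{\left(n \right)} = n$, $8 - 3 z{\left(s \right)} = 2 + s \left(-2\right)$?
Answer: $\frac{1711}{13428} \approx 0.12742$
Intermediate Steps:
$z{\left(s \right)} = 2 + \frac{2 s}{3}$ ($z{\left(s \right)} = \frac{8}{3} - \frac{2 + s \left(-2\right)}{3} = \frac{8}{3} - \frac{2 - 2 s}{3} = \frac{8}{3} + \left(- \frac{2}{3} + \frac{2 s}{3}\right) = 2 + \frac{2 s}{3}$)
$\frac{-571 + a{\left(z{\left(-2 \right)} \right)}}{-5004 + 528} = \frac{-571 + \left(2 + \frac{2}{3} \left(-2\right)\right)}{-5004 + 528} = \frac{-571 + \left(2 - \frac{4}{3}\right)}{-4476} = \left(-571 + \frac{2}{3}\right) \left(- \frac{1}{4476}\right) = \left(- \frac{1711}{3}\right) \left(- \frac{1}{4476}\right) = \frac{1711}{13428}$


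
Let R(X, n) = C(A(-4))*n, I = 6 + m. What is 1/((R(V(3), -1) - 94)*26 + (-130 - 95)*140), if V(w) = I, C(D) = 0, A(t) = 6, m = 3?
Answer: -1/33944 ≈ -2.9460e-5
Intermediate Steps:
I = 9 (I = 6 + 3 = 9)
V(w) = 9
R(X, n) = 0 (R(X, n) = 0*n = 0)
1/((R(V(3), -1) - 94)*26 + (-130 - 95)*140) = 1/((0 - 94)*26 + (-130 - 95)*140) = 1/(-94*26 - 225*140) = 1/(-2444 - 31500) = 1/(-33944) = -1/33944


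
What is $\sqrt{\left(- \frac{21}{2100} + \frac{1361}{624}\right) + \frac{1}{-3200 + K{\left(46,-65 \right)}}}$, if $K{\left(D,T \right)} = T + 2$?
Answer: $\frac{\sqrt{83205707091}}{195780} \approx 1.4734$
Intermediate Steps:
$K{\left(D,T \right)} = 2 + T$
$\sqrt{\left(- \frac{21}{2100} + \frac{1361}{624}\right) + \frac{1}{-3200 + K{\left(46,-65 \right)}}} = \sqrt{\left(- \frac{21}{2100} + \frac{1361}{624}\right) + \frac{1}{-3200 + \left(2 - 65\right)}} = \sqrt{\left(\left(-21\right) \frac{1}{2100} + 1361 \cdot \frac{1}{624}\right) + \frac{1}{-3200 - 63}} = \sqrt{\left(- \frac{1}{100} + \frac{1361}{624}\right) + \frac{1}{-3263}} = \sqrt{\frac{33869}{15600} - \frac{1}{3263}} = \sqrt{\frac{8499919}{3915600}} = \frac{\sqrt{83205707091}}{195780}$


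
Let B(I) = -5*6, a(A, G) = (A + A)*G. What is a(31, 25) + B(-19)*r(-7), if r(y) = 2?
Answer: 1490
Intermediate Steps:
a(A, G) = 2*A*G (a(A, G) = (2*A)*G = 2*A*G)
B(I) = -30
a(31, 25) + B(-19)*r(-7) = 2*31*25 - 30*2 = 1550 - 60 = 1490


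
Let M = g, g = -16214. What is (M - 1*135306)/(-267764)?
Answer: 37880/66941 ≈ 0.56587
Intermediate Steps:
M = -16214
(M - 1*135306)/(-267764) = (-16214 - 1*135306)/(-267764) = (-16214 - 135306)*(-1/267764) = -151520*(-1/267764) = 37880/66941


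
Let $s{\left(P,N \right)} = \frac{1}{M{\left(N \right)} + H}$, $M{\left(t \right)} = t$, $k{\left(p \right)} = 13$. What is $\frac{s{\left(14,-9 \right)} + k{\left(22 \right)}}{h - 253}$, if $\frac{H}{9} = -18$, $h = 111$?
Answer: $- \frac{1111}{12141} \approx -0.091508$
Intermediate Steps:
$H = -162$ ($H = 9 \left(-18\right) = -162$)
$s{\left(P,N \right)} = \frac{1}{-162 + N}$ ($s{\left(P,N \right)} = \frac{1}{N - 162} = \frac{1}{-162 + N}$)
$\frac{s{\left(14,-9 \right)} + k{\left(22 \right)}}{h - 253} = \frac{\frac{1}{-162 - 9} + 13}{111 - 253} = \frac{\frac{1}{-171} + 13}{-142} = \left(- \frac{1}{171} + 13\right) \left(- \frac{1}{142}\right) = \frac{2222}{171} \left(- \frac{1}{142}\right) = - \frac{1111}{12141}$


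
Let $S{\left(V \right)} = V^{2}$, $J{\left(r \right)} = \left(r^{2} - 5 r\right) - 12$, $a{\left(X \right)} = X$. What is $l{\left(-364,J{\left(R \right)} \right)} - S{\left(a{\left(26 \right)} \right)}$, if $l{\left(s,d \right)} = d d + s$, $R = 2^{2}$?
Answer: $-784$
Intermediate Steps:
$R = 4$
$J{\left(r \right)} = -12 + r^{2} - 5 r$
$l{\left(s,d \right)} = s + d^{2}$ ($l{\left(s,d \right)} = d^{2} + s = s + d^{2}$)
$l{\left(-364,J{\left(R \right)} \right)} - S{\left(a{\left(26 \right)} \right)} = \left(-364 + \left(-12 + 4^{2} - 20\right)^{2}\right) - 26^{2} = \left(-364 + \left(-12 + 16 - 20\right)^{2}\right) - 676 = \left(-364 + \left(-16\right)^{2}\right) - 676 = \left(-364 + 256\right) - 676 = -108 - 676 = -784$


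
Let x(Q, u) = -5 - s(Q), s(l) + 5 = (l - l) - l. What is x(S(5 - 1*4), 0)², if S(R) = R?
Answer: 1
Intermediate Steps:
s(l) = -5 - l (s(l) = -5 + ((l - l) - l) = -5 + (0 - l) = -5 - l)
x(Q, u) = Q (x(Q, u) = -5 - (-5 - Q) = -5 + (5 + Q) = Q)
x(S(5 - 1*4), 0)² = (5 - 1*4)² = (5 - 4)² = 1² = 1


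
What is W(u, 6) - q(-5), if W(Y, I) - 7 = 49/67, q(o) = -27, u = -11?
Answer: 2327/67 ≈ 34.731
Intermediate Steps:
W(Y, I) = 518/67 (W(Y, I) = 7 + 49/67 = 518/67)
W(u, 6) - q(-5) = 518/67 - 1*(-27) = 518/67 + 27 = 2327/67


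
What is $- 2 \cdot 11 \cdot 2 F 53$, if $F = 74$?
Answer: $-172568$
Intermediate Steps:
$- 2 \cdot 11 \cdot 2 F 53 = - 2 \cdot 11 \cdot 2 \cdot 74 \cdot 53 = \left(-2\right) 22 \cdot 74 \cdot 53 = \left(-44\right) 74 \cdot 53 = \left(-3256\right) 53 = -172568$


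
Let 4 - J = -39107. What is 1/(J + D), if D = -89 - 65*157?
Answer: 1/28817 ≈ 3.4702e-5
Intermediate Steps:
J = 39111 (J = 4 - 1*(-39107) = 4 + 39107 = 39111)
D = -10294 (D = -89 - 10205 = -10294)
1/(J + D) = 1/(39111 - 10294) = 1/28817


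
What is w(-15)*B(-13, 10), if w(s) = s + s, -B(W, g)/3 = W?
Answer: -1170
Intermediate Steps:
B(W, g) = -3*W
w(s) = 2*s
w(-15)*B(-13, 10) = (2*(-15))*(-3*(-13)) = -30*39 = -1170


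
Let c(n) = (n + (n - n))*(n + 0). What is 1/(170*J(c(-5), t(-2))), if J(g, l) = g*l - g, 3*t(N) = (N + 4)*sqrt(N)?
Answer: -9/72250 - 3*I*sqrt(2)/36125 ≈ -0.00012457 - 0.00011744*I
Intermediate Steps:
t(N) = sqrt(N)*(4 + N)/3 (t(N) = ((N + 4)*sqrt(N))/3 = ((4 + N)*sqrt(N))/3 = (sqrt(N)*(4 + N))/3 = sqrt(N)*(4 + N)/3)
c(n) = n**2 (c(n) = (n + 0)*n = n*n = n**2)
J(g, l) = -g + g*l
1/(170*J(c(-5), t(-2))) = 1/(170*((-5)**2*(-1 + sqrt(-2)*(4 - 2)/3))) = 1/(170*(25*(-1 + (1/3)*(I*sqrt(2))*2))) = 1/(170*(25*(-1 + 2*I*sqrt(2)/3))) = 1/(170*(-25 + 50*I*sqrt(2)/3)) = 1/(-4250 + 8500*I*sqrt(2)/3)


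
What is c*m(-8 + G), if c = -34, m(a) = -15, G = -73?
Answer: 510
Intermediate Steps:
c*m(-8 + G) = -34*(-15) = 510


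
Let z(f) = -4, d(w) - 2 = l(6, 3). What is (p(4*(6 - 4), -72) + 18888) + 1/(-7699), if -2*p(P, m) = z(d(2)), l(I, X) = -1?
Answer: 145434109/7699 ≈ 18890.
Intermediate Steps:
d(w) = 1 (d(w) = 2 - 1 = 1)
p(P, m) = 2 (p(P, m) = -1/2*(-4) = 2)
(p(4*(6 - 4), -72) + 18888) + 1/(-7699) = (2 + 18888) + 1/(-7699) = 18890 - 1/7699 = 145434109/7699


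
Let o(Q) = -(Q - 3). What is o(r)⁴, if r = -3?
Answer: 1296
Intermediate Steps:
o(Q) = 3 - Q (o(Q) = -(-3 + Q) = 3 - Q)
o(r)⁴ = (3 - 1*(-3))⁴ = (3 + 3)⁴ = 6⁴ = 1296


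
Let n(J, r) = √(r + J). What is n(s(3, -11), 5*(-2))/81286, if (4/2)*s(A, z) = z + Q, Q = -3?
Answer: I*√17/81286 ≈ 5.0723e-5*I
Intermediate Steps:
s(A, z) = -3/2 + z/2 (s(A, z) = (z - 3)/2 = (-3 + z)/2 = -3/2 + z/2)
n(J, r) = √(J + r)
n(s(3, -11), 5*(-2))/81286 = √((-3/2 + (½)*(-11)) + 5*(-2))/81286 = √((-3/2 - 11/2) - 10)*(1/81286) = √(-7 - 10)*(1/81286) = √(-17)*(1/81286) = (I*√17)*(1/81286) = I*√17/81286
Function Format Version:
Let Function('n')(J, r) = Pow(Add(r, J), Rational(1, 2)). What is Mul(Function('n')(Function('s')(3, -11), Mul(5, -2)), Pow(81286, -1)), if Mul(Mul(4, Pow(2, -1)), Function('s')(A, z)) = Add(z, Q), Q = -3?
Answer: Mul(Rational(1, 81286), I, Pow(17, Rational(1, 2))) ≈ Mul(5.0723e-5, I)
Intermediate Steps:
Function('s')(A, z) = Add(Rational(-3, 2), Mul(Rational(1, 2), z)) (Function('s')(A, z) = Mul(Rational(1, 2), Add(z, -3)) = Mul(Rational(1, 2), Add(-3, z)) = Add(Rational(-3, 2), Mul(Rational(1, 2), z)))
Function('n')(J, r) = Pow(Add(J, r), Rational(1, 2))
Mul(Function('n')(Function('s')(3, -11), Mul(5, -2)), Pow(81286, -1)) = Mul(Pow(Add(Add(Rational(-3, 2), Mul(Rational(1, 2), -11)), Mul(5, -2)), Rational(1, 2)), Pow(81286, -1)) = Mul(Pow(Add(Add(Rational(-3, 2), Rational(-11, 2)), -10), Rational(1, 2)), Rational(1, 81286)) = Mul(Pow(Add(-7, -10), Rational(1, 2)), Rational(1, 81286)) = Mul(Pow(-17, Rational(1, 2)), Rational(1, 81286)) = Mul(Mul(I, Pow(17, Rational(1, 2))), Rational(1, 81286)) = Mul(Rational(1, 81286), I, Pow(17, Rational(1, 2)))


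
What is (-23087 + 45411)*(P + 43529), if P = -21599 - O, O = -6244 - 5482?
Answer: 751336544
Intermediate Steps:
O = -11726
P = -9873 (P = -21599 - 1*(-11726) = -21599 + 11726 = -9873)
(-23087 + 45411)*(P + 43529) = (-23087 + 45411)*(-9873 + 43529) = 22324*33656 = 751336544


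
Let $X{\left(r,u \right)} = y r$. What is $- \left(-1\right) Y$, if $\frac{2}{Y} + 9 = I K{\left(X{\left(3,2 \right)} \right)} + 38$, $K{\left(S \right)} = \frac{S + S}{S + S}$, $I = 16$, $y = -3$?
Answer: $\frac{2}{45} \approx 0.044444$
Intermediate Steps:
$X{\left(r,u \right)} = - 3 r$
$K{\left(S \right)} = 1$ ($K{\left(S \right)} = \frac{2 S}{2 S} = 2 S \frac{1}{2 S} = 1$)
$Y = \frac{2}{45}$ ($Y = \frac{2}{-9 + \left(16 \cdot 1 + 38\right)} = \frac{2}{-9 + \left(16 + 38\right)} = \frac{2}{-9 + 54} = \frac{2}{45} \approx 0.044444$)
$- \left(-1\right) Y = - \frac{\left(-1\right) 2}{45} = \left(-1\right) \left(- \frac{2}{45}\right) = \frac{2}{45}$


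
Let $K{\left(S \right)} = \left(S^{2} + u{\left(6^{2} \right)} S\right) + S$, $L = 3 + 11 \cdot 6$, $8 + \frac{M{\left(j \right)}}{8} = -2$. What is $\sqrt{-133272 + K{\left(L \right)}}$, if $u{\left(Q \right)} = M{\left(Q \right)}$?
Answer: $i \sqrt{133962} \approx 366.01 i$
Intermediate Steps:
$M{\left(j \right)} = -80$ ($M{\left(j \right)} = -64 + 8 \left(-2\right) = -64 - 16 = -80$)
$u{\left(Q \right)} = -80$
$L = 69$ ($L = 3 + 66 = 69$)
$K{\left(S \right)} = S^{2} - 79 S$ ($K{\left(S \right)} = \left(S^{2} - 80 S\right) + S = S^{2} - 79 S$)
$\sqrt{-133272 + K{\left(L \right)}} = \sqrt{-133272 + 69 \left(-79 + 69\right)} = \sqrt{-133272 + 69 \left(-10\right)} = \sqrt{-133272 - 690} = \sqrt{-133962} = i \sqrt{133962}$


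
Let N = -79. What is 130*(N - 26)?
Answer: -13650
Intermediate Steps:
130*(N - 26) = 130*(-79 - 26) = 130*(-105) = -13650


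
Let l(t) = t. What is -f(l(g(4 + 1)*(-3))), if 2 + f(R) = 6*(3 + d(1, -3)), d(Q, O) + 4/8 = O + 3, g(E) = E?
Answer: -13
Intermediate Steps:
d(Q, O) = 5/2 + O (d(Q, O) = -½ + (O + 3) = -½ + (3 + O) = 5/2 + O)
f(R) = 13 (f(R) = -2 + 6*(3 + (5/2 - 3)) = -2 + 6*(3 - ½) = -2 + 6*(5/2) = -2 + 15 = 13)
-f(l(g(4 + 1)*(-3))) = -1*13 = -13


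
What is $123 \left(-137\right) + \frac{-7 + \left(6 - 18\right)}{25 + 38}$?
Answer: $- \frac{1061632}{63} \approx -16851.0$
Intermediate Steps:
$123 \left(-137\right) + \frac{-7 + \left(6 - 18\right)}{25 + 38} = -16851 + \frac{-7 - 12}{63} = -16851 - \frac{19}{63} = - \frac{1061632}{63}$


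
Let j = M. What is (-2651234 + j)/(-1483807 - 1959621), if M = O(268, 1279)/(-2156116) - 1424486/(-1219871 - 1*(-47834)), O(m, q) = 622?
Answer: 3349895893121231483/4350853452468532488 ≈ 0.76994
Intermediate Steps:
M = 1535314024681/1263523864146 (M = 622/(-2156116) - 1424486/(-1219871 - 1*(-47834)) = 622*(-1/2156116) - 1424486/(-1219871 + 47834) = -311/1078058 - 1424486/(-1172037) = -311/1078058 - 1424486*(-1/1172037) = -311/1078058 + 1424486/1172037 = 1535314024681/1263523864146 ≈ 1.2151)
j = 1535314024681/1263523864146 ≈ 1.2151
(-2651234 + j)/(-1483807 - 1959621) = (-2651234 + 1535314024681/1263523864146)/(-1483807 - 1959621) = -3349895893121231483/1263523864146/(-3443428) = -3349895893121231483/1263523864146*(-1/3443428) = 3349895893121231483/4350853452468532488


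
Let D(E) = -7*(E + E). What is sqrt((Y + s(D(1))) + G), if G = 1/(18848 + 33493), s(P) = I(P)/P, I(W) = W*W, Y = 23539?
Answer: sqrt(64448626162866)/52341 ≈ 153.38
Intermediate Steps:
I(W) = W**2
D(E) = -14*E
s(P) = P (s(P) = P**2/P = P)
G = 1/52341 ≈ 1.9105e-5
sqrt((Y + s(D(1))) + G) = sqrt((23539 - 14*1) + 1/52341) = sqrt((23539 - 14) + 1/52341) = sqrt(23525 + 1/52341) = sqrt(1231322026/52341) = sqrt(64448626162866)/52341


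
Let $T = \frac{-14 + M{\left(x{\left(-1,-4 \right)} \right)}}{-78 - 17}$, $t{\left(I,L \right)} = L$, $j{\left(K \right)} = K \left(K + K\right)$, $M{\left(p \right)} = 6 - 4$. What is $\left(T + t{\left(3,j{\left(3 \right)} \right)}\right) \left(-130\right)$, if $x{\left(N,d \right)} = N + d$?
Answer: $- \frac{44772}{19} \approx -2356.4$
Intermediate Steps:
$M{\left(p \right)} = 2$
$j{\left(K \right)} = 2 K^{2}$ ($j{\left(K \right)} = K 2 K = 2 K^{2}$)
$T = \frac{12}{95}$ ($T = \frac{-14 + 2}{-78 - 17} = - \frac{12}{-95} = \left(-12\right) \left(- \frac{1}{95}\right) = \frac{12}{95} \approx 0.12632$)
$\left(T + t{\left(3,j{\left(3 \right)} \right)}\right) \left(-130\right) = \left(\frac{12}{95} + 2 \cdot 3^{2}\right) \left(-130\right) = \left(\frac{12}{95} + 2 \cdot 9\right) \left(-130\right) = \left(\frac{12}{95} + 18\right) \left(-130\right) = \frac{1722}{95} \left(-130\right) = - \frac{44772}{19}$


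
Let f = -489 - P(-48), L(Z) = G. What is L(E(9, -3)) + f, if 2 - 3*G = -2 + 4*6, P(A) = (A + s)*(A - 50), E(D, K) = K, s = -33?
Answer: -25301/3 ≈ -8433.7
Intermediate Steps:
P(A) = (-50 + A)*(-33 + A) (P(A) = (A - 33)*(A - 50) = (-33 + A)*(-50 + A) = (-50 + A)*(-33 + A))
G = -20/3 (G = 2/3 - (-2 + 4*6)/3 = 2/3 - (-2 + 24)/3 = 2/3 - 1/3*22 = 2/3 - 22/3 = -20/3 ≈ -6.6667)
L(Z) = -20/3
f = -8427 (f = -489 - (1650 + (-48)**2 - 83*(-48)) = -489 - (1650 + 2304 + 3984) = -489 - 1*7938 = -489 - 7938 = -8427)
L(E(9, -3)) + f = -20/3 - 8427 = -25301/3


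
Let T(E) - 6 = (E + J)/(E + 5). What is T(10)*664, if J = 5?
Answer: 4648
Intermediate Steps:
T(E) = 7 (T(E) = 6 + (E + 5)/(E + 5) = 6 + (5 + E)/(5 + E) = 6 + 1 = 7)
T(10)*664 = 7*664 = 4648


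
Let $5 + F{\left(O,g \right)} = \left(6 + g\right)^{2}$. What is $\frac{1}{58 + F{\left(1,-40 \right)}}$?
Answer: $\frac{1}{1209} \approx 0.00082713$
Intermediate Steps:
$F{\left(O,g \right)} = -5 + \left(6 + g\right)^{2}$
$\frac{1}{58 + F{\left(1,-40 \right)}} = \frac{1}{58 - \left(5 - \left(6 - 40\right)^{2}\right)} = \frac{1}{58 - \left(5 - \left(-34\right)^{2}\right)} = \frac{1}{58 + \left(-5 + 1156\right)} = \frac{1}{58 + 1151} = \frac{1}{1209}$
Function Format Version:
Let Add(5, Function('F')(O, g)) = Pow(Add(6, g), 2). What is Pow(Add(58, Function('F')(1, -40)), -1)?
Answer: Rational(1, 1209) ≈ 0.00082713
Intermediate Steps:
Function('F')(O, g) = Add(-5, Pow(Add(6, g), 2))
Pow(Add(58, Function('F')(1, -40)), -1) = Pow(Add(58, Add(-5, Pow(Add(6, -40), 2))), -1) = Pow(Add(58, Add(-5, Pow(-34, 2))), -1) = Pow(Add(58, Add(-5, 1156)), -1) = Pow(Add(58, 1151), -1) = Pow(1209, -1) = Rational(1, 1209)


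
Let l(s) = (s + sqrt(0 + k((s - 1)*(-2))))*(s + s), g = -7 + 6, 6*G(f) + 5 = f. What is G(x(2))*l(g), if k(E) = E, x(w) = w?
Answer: 1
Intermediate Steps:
G(f) = -5/6 + f/6
g = -1
l(s) = 2*s*(s + sqrt(2 - 2*s)) (l(s) = (s + sqrt(0 + (s - 1)*(-2)))*(s + s) = (s + sqrt(0 + (-1 + s)*(-2)))*(2*s) = (s + sqrt(0 + (2 - 2*s)))*(2*s) = (s + sqrt(2 - 2*s))*(2*s) = 2*s*(s + sqrt(2 - 2*s)))
G(x(2))*l(g) = (-5/6 + (1/6)*2)*(2*(-1)*(-1 + sqrt(2 - 2*(-1)))) = (-5/6 + 1/3)*(2*(-1)*(-1 + sqrt(2 + 2))) = -(-1)*(-1 + sqrt(4)) = -(-1)*(-1 + 2) = -(-1) = -1/2*(-2) = 1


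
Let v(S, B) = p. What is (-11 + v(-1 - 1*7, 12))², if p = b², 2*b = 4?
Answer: 49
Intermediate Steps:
b = 2 (b = (½)*4 = 2)
p = 4 (p = 2² = 4)
v(S, B) = 4
(-11 + v(-1 - 1*7, 12))² = (-11 + 4)² = (-7)² = 49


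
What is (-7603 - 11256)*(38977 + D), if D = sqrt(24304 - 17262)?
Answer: -735067243 - 18859*sqrt(7042) ≈ -7.3665e+8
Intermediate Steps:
D = sqrt(7042) ≈ 83.917
(-7603 - 11256)*(38977 + D) = (-7603 - 11256)*(38977 + sqrt(7042)) = -18859*(38977 + sqrt(7042)) = -735067243 - 18859*sqrt(7042)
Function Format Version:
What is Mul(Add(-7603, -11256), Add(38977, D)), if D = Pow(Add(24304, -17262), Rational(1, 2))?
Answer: Add(-735067243, Mul(-18859, Pow(7042, Rational(1, 2)))) ≈ -7.3665e+8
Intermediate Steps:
D = Pow(7042, Rational(1, 2)) ≈ 83.917
Mul(Add(-7603, -11256), Add(38977, D)) = Mul(Add(-7603, -11256), Add(38977, Pow(7042, Rational(1, 2)))) = Mul(-18859, Add(38977, Pow(7042, Rational(1, 2)))) = Add(-735067243, Mul(-18859, Pow(7042, Rational(1, 2))))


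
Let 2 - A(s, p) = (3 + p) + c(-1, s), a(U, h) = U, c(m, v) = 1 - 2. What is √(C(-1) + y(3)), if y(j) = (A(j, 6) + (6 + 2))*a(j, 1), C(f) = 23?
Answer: √29 ≈ 5.3852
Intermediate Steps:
c(m, v) = -1
A(s, p) = -p (A(s, p) = 2 - ((3 + p) - 1) = 2 - (2 + p) = 2 + (-2 - p) = -p)
y(j) = 2*j (y(j) = (-1*6 + (6 + 2))*j = (-6 + 8)*j = 2*j)
√(C(-1) + y(3)) = √(23 + 2*3) = √(23 + 6) = √29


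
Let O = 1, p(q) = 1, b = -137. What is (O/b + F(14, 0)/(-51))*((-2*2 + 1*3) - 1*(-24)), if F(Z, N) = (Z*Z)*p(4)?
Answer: -618769/6987 ≈ -88.560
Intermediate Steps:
F(Z, N) = Z² (F(Z, N) = (Z*Z)*1 = Z²*1 = Z²)
(O/b + F(14, 0)/(-51))*((-2*2 + 1*3) - 1*(-24)) = (1/(-137) + 14²/(-51))*((-2*2 + 1*3) - 1*(-24)) = (1*(-1/137) + 196*(-1/51))*((-4 + 3) + 24) = (-1/137 - 196/51)*(-1 + 24) = -26903/6987*23 = -618769/6987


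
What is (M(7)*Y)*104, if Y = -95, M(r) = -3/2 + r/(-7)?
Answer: 24700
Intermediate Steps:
M(r) = -3/2 - r/7 (M(r) = -3*½ + r*(-⅐) = -3/2 - r/7)
(M(7)*Y)*104 = ((-3/2 - ⅐*7)*(-95))*104 = ((-3/2 - 1)*(-95))*104 = -5/2*(-95)*104 = (475/2)*104 = 24700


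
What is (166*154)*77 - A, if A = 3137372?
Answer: -1168944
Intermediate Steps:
(166*154)*77 - A = (166*154)*77 - 1*3137372 = 25564*77 - 3137372 = 1968428 - 3137372 = -1168944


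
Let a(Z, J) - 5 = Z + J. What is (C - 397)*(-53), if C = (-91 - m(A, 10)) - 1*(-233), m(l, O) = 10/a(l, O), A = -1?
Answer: 94870/7 ≈ 13553.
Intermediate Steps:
a(Z, J) = 5 + J + Z (a(Z, J) = 5 + (Z + J) = 5 + (J + Z) = 5 + J + Z)
m(l, O) = 10/(5 + O + l)
C = 989/7 (C = (-91 - 10/(5 + 10 - 1)) - 1*(-233) = (-91 - 10/14) + 233 = (-91 - 1*5/7) + 233 = (-91 - 5/7) + 233 = -642/7 + 233 = 989/7 ≈ 141.29)
(C - 397)*(-53) = (989/7 - 397)*(-53) = -1790/7*(-53) = 94870/7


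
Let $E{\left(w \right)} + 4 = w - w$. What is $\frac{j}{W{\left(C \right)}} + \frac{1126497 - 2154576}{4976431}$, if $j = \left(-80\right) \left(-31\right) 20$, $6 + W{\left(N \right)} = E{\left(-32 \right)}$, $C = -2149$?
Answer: $- \frac{24684125839}{4976431} \approx -4960.2$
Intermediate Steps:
$E{\left(w \right)} = -4$ ($E{\left(w \right)} = -4 + \left(w - w\right) = -4 + 0 = -4$)
$W{\left(N \right)} = -10$ ($W{\left(N \right)} = -6 - 4 = -10$)
$j = 49600$ ($j = 2480 \cdot 20 = 49600$)
$\frac{j}{W{\left(C \right)}} + \frac{1126497 - 2154576}{4976431} = \frac{49600}{-10} + \frac{1126497 - 2154576}{4976431} = 49600 \left(- \frac{1}{10}\right) + \left(1126497 - 2154576\right) \frac{1}{4976431} = -4960 - \frac{1028079}{4976431} = - \frac{24684125839}{4976431}$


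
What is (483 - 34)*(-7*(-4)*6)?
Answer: 75432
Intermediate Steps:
(483 - 34)*(-7*(-4)*6) = 449*(28*6) = 449*168 = 75432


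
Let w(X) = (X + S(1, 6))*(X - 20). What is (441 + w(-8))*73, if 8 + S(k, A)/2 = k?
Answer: 77161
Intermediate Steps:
S(k, A) = -16 + 2*k
w(X) = (-20 + X)*(-14 + X) (w(X) = (X + (-16 + 2*1))*(X - 20) = (X + (-16 + 2))*(-20 + X) = (X - 14)*(-20 + X) = (-14 + X)*(-20 + X) = (-20 + X)*(-14 + X))
(441 + w(-8))*73 = (441 + (280 + (-8)² - 34*(-8)))*73 = (441 + (280 + 64 + 272))*73 = (441 + 616)*73 = 1057*73 = 77161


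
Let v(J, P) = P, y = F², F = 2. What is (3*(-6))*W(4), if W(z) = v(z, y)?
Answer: -72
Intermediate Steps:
y = 4 (y = 2² = 4)
W(z) = 4
(3*(-6))*W(4) = (3*(-6))*4 = -18*4 = -72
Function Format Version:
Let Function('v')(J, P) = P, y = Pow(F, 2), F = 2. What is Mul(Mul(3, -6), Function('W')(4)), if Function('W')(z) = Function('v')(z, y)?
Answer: -72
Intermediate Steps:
y = 4 (y = Pow(2, 2) = 4)
Function('W')(z) = 4
Mul(Mul(3, -6), Function('W')(4)) = Mul(Mul(3, -6), 4) = Mul(-18, 4) = -72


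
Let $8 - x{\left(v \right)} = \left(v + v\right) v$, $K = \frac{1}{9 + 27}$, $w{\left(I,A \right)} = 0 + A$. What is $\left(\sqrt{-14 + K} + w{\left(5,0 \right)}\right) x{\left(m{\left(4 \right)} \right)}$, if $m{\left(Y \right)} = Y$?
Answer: $- 4 i \sqrt{503} \approx - 89.711 i$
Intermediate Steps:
$w{\left(I,A \right)} = A$
$K = \frac{1}{36} \approx 0.027778$
$x{\left(v \right)} = 8 - 2 v^{2}$ ($x{\left(v \right)} = 8 - \left(v + v\right) v = 8 - 2 v v = 8 - 2 v^{2}$)
$\left(\sqrt{-14 + K} + w{\left(5,0 \right)}\right) x{\left(m{\left(4 \right)} \right)} = \left(\sqrt{-14 + \frac{1}{36}} + 0\right) \left(8 - 2 \cdot 4^{2}\right) = \left(\sqrt{- \frac{503}{36}} + 0\right) \left(8 - 32\right) = \left(\frac{i \sqrt{503}}{6} + 0\right) \left(8 - 32\right) = \frac{i \sqrt{503}}{6} \left(-24\right) = - 4 i \sqrt{503}$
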